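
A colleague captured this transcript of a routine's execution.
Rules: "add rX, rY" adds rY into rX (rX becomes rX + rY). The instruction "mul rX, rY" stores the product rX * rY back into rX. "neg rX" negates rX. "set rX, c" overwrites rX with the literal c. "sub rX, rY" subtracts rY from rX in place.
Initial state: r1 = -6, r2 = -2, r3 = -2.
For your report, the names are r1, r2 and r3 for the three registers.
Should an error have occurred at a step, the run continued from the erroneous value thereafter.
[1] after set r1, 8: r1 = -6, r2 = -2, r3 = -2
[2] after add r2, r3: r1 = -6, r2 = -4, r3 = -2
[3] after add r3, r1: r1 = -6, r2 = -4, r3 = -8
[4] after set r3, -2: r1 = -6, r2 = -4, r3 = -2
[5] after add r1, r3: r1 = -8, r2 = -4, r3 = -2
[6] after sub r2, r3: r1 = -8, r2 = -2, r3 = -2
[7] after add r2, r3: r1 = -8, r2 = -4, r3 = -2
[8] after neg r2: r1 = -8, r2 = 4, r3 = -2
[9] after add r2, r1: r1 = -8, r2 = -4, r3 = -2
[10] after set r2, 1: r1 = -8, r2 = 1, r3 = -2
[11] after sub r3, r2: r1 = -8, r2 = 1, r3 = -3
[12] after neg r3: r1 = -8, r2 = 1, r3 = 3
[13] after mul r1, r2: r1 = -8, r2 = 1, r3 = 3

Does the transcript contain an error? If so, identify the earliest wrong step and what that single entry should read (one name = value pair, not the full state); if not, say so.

step 1, r1 = 8

1. r1 = 8 (a discrepancy with the transcript)
The earliest wrong entry is at step 1: it should read r1 = 8.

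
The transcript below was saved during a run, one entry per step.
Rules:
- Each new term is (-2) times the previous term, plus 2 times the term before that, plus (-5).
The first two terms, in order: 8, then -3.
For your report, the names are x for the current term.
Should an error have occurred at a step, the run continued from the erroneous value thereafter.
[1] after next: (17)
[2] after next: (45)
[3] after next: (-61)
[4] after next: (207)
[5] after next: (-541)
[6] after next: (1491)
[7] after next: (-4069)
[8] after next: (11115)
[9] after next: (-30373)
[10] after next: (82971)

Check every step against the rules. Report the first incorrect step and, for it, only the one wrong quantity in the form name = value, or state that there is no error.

step 2, x = -45

step 1: x = -2*(-3) + (2)*(8) + (-5) = 17 -> matches
step 2: x = -2*(17) + (2)*(-3) + (-5) = -45 -> a discrepancy with the transcript
Step 2 is the first one off; corrected, x = -45.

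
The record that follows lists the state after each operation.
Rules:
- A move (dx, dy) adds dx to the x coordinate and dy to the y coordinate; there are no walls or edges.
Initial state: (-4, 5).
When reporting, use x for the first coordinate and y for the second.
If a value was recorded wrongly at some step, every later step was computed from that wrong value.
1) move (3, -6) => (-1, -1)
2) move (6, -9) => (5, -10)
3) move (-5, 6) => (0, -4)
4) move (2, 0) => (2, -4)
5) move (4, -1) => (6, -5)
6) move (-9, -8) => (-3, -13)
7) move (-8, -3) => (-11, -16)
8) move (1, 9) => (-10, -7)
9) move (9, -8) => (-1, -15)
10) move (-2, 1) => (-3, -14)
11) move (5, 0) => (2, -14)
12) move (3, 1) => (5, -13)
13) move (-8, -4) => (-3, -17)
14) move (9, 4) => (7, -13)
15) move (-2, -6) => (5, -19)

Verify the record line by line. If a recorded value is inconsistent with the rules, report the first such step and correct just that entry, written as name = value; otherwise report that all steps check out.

step 14, x = 6

Recomputing the run from the initial state:
step 1: x = -1, y = -1
step 2: x = 5, y = -10
step 3: x = 0, y = -4
step 4: x = 2, y = -4
step 5: x = 6, y = -5
step 6: x = -3, y = -13
step 7: x = -11, y = -16
step 8: x = -10, y = -7
step 9: x = -1, y = -15
step 10: x = -3, y = -14
step 11: x = 2, y = -14
step 12: x = 5, y = -13
step 13: x = -3, y = -17
step 14: x = 6, y = -13
step 15: x = 4, y = -19
The first disagreement with the record is at step 14, where the value should be x = 6.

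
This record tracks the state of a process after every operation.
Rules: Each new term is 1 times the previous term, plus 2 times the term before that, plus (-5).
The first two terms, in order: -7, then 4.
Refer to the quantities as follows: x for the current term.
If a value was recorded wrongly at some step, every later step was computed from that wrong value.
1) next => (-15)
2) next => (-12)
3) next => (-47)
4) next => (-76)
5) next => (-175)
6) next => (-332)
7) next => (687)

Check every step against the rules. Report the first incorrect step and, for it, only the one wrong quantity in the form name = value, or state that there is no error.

Recomputing the run from the initial state:
step 1: x = -15
step 2: x = -12
step 3: x = -47
step 4: x = -76
step 5: x = -175
step 6: x = -332
step 7: x = -687
The first disagreement with the record is at step 7, where the value should be x = -687.

step 7, x = -687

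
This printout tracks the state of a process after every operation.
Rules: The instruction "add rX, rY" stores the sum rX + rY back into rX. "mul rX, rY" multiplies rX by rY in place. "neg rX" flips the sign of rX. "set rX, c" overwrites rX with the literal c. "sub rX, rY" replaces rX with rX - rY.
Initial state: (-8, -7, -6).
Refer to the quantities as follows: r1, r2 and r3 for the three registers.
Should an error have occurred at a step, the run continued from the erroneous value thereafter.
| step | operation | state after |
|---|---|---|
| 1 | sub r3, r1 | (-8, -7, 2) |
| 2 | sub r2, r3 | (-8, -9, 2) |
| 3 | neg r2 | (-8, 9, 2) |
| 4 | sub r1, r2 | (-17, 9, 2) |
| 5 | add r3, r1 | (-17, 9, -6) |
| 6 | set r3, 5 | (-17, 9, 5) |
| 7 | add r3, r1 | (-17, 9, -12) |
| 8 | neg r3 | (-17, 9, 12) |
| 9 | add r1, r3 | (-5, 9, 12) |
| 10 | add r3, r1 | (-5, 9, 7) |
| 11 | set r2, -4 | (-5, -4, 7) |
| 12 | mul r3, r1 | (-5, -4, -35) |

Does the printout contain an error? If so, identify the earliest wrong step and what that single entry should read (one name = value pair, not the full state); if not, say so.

step 5, r3 = -15

Recomputing the run from the initial state:
step 1: r1 = -8, r2 = -7, r3 = 2
step 2: r1 = -8, r2 = -9, r3 = 2
step 3: r1 = -8, r2 = 9, r3 = 2
step 4: r1 = -17, r2 = 9, r3 = 2
step 5: r1 = -17, r2 = 9, r3 = -15
step 6: r1 = -17, r2 = 9, r3 = 5
step 7: r1 = -17, r2 = 9, r3 = -12
step 8: r1 = -17, r2 = 9, r3 = 12
step 9: r1 = -5, r2 = 9, r3 = 12
step 10: r1 = -5, r2 = 9, r3 = 7
step 11: r1 = -5, r2 = -4, r3 = 7
step 12: r1 = -5, r2 = -4, r3 = -35
The first disagreement with the printout is at step 5, where the value should be r3 = -15.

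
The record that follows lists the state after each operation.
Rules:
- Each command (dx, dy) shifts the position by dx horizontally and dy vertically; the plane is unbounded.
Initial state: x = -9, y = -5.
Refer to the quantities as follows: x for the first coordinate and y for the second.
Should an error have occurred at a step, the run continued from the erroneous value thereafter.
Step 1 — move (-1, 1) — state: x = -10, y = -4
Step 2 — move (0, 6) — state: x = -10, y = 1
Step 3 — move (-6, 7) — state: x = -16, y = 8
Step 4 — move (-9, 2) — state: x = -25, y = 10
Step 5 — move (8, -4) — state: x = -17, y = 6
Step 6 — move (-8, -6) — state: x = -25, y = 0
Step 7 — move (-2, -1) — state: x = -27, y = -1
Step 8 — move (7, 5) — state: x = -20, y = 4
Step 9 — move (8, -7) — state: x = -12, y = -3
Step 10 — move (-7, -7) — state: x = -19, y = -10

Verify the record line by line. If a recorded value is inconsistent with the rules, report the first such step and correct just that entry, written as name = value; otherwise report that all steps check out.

step 2, y = 2

Step 1: x = -9 + (-1) = -10, y = -5 + (1) = -4 — verified.
Step 2: x = -10 + (0) = -10, y = -4 + (6) = 2 — first mismatch against the record.
The earliest wrong entry is at step 2: it should read y = 2.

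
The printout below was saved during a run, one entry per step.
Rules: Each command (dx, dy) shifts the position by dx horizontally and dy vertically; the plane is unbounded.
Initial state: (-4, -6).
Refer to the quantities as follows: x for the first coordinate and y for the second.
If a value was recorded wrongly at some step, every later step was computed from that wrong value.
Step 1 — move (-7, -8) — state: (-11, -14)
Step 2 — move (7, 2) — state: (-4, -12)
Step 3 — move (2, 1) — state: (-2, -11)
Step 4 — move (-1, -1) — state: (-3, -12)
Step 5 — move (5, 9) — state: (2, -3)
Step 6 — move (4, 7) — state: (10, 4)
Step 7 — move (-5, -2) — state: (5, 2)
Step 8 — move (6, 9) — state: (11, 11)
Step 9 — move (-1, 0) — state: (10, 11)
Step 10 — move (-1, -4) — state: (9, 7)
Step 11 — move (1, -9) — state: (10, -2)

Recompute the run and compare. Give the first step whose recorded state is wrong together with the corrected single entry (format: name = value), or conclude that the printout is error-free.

step 6, x = 6

Recomputing the run from the initial state:
step 1: x = -11, y = -14
step 2: x = -4, y = -12
step 3: x = -2, y = -11
step 4: x = -3, y = -12
step 5: x = 2, y = -3
step 6: x = 6, y = 4
step 7: x = 1, y = 2
step 8: x = 7, y = 11
step 9: x = 6, y = 11
step 10: x = 5, y = 7
step 11: x = 6, y = -2
The first disagreement with the printout is at step 6, where the value should be x = 6.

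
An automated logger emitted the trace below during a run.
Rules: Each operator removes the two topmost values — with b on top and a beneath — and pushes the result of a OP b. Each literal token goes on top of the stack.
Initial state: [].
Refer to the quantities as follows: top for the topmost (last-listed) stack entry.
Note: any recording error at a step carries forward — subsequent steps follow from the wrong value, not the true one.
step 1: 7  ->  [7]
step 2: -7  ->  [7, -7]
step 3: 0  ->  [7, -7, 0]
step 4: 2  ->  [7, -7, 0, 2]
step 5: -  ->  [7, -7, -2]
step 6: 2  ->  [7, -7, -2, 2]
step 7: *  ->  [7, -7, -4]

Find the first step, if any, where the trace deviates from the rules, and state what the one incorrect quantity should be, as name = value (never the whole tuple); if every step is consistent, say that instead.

step 1: push 7: top = 7 -> confirmed correct
step 2: push -7: top = -7 -> exactly as logged
step 3: push 0: top = 0 -> in agreement
step 4: push 2: top = 2 -> matches
step 5: 0 - 2 = -2 -> exactly as logged
step 6: push 2: top = 2 -> verified
step 7: -2 * 2 = -4 -> in agreement
No step deviates from the rules.

no error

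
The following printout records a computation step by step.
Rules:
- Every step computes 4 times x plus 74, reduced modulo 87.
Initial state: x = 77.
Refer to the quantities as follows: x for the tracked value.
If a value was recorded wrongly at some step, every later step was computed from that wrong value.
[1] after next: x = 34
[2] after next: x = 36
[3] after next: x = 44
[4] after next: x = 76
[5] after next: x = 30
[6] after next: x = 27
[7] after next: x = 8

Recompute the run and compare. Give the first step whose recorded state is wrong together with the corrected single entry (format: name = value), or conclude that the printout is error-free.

step 6, x = 20

Step 1: x = (4*77 + 74) mod 87 = 34 — verified.
Step 2: x = (4*34 + 74) mod 87 = 36 — verified.
Step 3: x = (4*36 + 74) mod 87 = 44 — consistent with the printout.
Step 4: x = (4*44 + 74) mod 87 = 76 — matches.
Step 5: x = (4*76 + 74) mod 87 = 30 — matches.
Step 6: x = (4*30 + 74) mod 87 = 20 — not what was recorded.
Conclusion: step 6 carries the first error; the entry should be x = 20.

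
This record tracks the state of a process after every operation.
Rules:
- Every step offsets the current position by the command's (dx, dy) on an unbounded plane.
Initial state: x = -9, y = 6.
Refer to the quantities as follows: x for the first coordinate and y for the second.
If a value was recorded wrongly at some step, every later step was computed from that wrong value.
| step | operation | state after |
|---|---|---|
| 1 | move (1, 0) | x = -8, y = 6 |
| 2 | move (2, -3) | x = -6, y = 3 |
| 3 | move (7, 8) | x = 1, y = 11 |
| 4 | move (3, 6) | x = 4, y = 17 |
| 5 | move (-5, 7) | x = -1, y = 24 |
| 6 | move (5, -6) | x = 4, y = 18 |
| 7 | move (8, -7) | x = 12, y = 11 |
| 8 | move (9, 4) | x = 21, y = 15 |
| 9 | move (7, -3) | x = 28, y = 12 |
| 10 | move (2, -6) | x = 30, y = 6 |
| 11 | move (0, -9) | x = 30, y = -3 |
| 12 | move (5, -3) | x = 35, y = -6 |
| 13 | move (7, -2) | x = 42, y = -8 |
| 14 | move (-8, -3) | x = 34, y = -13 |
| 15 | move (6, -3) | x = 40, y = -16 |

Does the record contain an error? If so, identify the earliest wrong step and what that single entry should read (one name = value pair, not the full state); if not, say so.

step 14, y = -11

step 1: x = -9 + (1) = -8, y = 6 + (0) = 6 -> consistent with the record
step 2: x = -8 + (2) = -6, y = 6 + (-3) = 3 -> agrees with the record
step 3: x = -6 + (7) = 1, y = 3 + (8) = 11 -> matches
step 4: x = 1 + (3) = 4, y = 11 + (6) = 17 -> checks out
step 5: x = 4 + (-5) = -1, y = 17 + (7) = 24 -> verified
step 6: x = -1 + (5) = 4, y = 24 + (-6) = 18 -> matches
step 7: x = 4 + (8) = 12, y = 18 + (-7) = 11 -> consistent with the record
step 8: x = 12 + (9) = 21, y = 11 + (4) = 15 -> same as recorded
step 9: x = 21 + (7) = 28, y = 15 + (-3) = 12 -> matches
step 10: x = 28 + (2) = 30, y = 12 + (-6) = 6 -> agrees with the record
step 11: x = 30 + (0) = 30, y = 6 + (-9) = -3 -> consistent with the record
step 12: x = 30 + (5) = 35, y = -3 + (-3) = -6 -> exactly as logged
step 13: x = 35 + (7) = 42, y = -6 + (-2) = -8 -> verified
step 14: x = 42 + (-8) = 34, y = -8 + (-3) = -11 -> the recorded entry deviates here
First incorrect step: 14; the correct value is y = -11.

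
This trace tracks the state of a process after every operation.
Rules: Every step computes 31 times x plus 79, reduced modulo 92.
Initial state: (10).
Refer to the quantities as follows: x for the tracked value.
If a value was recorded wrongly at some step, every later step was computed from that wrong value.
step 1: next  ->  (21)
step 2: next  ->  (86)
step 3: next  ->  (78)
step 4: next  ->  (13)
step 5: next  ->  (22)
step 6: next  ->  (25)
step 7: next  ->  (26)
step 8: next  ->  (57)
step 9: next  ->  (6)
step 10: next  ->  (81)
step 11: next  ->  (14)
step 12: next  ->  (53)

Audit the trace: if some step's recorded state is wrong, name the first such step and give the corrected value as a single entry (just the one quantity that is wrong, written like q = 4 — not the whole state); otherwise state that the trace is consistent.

Recomputing the run from the initial state:
step 1: x = 21
step 2: x = 86
step 3: x = 77
step 4: x = 74
step 5: x = 73
step 6: x = 42
step 7: x = 1
step 8: x = 18
step 9: x = 85
step 10: x = 46
step 11: x = 33
step 12: x = 90
The first disagreement with the trace is at step 3, where the value should be x = 77.

step 3, x = 77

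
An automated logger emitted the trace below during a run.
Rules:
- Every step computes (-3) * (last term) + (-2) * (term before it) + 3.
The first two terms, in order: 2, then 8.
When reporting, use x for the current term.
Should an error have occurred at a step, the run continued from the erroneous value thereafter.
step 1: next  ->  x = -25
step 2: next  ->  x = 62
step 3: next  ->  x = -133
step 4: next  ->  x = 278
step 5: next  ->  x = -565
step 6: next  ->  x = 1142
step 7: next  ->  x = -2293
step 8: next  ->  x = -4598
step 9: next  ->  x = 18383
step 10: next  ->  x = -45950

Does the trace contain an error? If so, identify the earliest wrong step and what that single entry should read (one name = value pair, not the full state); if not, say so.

Step 1: x = -3*(8) + (-2)*(2) + (3) = -25 — consistent with the trace.
Step 2: x = -3*(-25) + (-2)*(8) + (3) = 62 — no discrepancy.
Step 3: x = -3*(62) + (-2)*(-25) + (3) = -133 — same as recorded.
Step 4: x = -3*(-133) + (-2)*(62) + (3) = 278 — confirmed correct.
Step 5: x = -3*(278) + (-2)*(-133) + (3) = -565 — same as recorded.
Step 6: x = -3*(-565) + (-2)*(278) + (3) = 1142 — matches.
Step 7: x = -3*(1142) + (-2)*(-565) + (3) = -2293 — consistent with the trace.
Step 8: x = -3*(-2293) + (-2)*(1142) + (3) = 4598 — first mismatch against the trace.
The audit stops at step 8: the recorded entry is wrong and should be x = 4598.

step 8, x = 4598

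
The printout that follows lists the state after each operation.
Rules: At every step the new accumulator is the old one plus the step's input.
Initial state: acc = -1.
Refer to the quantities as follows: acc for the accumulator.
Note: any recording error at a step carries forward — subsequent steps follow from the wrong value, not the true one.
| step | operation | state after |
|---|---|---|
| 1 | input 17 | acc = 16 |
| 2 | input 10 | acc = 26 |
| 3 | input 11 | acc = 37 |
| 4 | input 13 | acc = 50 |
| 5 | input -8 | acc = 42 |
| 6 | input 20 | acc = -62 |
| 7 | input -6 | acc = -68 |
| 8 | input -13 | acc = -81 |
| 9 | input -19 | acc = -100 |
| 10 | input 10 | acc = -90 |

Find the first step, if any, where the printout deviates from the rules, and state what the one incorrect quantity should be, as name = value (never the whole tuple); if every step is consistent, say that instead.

Step 1: acc = -1 + 17 = 16 — checks out.
Step 2: acc = 16 + 10 = 26 — matches.
Step 3: acc = 26 + 11 = 37 — agrees with the printout.
Step 4: acc = 37 + 13 = 50 — same as recorded.
Step 5: acc = 50 + -8 = 42 — no discrepancy.
Step 6: acc = 42 + 20 = 62 — first mismatch against the printout.
First deviation found at step 6; the corrected entry is acc = 62.

step 6, acc = 62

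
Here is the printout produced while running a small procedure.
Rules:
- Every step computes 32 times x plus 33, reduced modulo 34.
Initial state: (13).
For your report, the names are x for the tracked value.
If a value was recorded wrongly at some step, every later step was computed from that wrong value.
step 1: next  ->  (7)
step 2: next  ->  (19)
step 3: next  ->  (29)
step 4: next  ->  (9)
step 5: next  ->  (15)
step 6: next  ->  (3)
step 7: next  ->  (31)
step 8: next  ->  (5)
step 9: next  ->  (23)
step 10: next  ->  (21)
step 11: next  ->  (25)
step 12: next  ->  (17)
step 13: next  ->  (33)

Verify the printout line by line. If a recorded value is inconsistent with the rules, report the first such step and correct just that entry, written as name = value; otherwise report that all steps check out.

step 7, x = 27

Recomputing the run from the initial state:
step 1: x = 7
step 2: x = 19
step 3: x = 29
step 4: x = 9
step 5: x = 15
step 6: x = 3
step 7: x = 27
step 8: x = 13
step 9: x = 7
step 10: x = 19
step 11: x = 29
step 12: x = 9
step 13: x = 15
The first disagreement with the printout is at step 7, where the value should be x = 27.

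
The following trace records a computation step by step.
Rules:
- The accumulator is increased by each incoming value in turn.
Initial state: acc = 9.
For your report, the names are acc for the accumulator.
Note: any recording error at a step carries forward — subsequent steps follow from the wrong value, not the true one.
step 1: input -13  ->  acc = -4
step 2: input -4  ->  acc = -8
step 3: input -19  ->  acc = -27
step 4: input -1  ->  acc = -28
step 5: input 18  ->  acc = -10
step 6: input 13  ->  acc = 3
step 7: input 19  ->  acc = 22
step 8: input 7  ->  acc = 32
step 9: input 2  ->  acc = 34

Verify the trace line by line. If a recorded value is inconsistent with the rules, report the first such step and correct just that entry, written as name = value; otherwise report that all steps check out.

Recomputing the run from the initial state:
step 1: acc = -4
step 2: acc = -8
step 3: acc = -27
step 4: acc = -28
step 5: acc = -10
step 6: acc = 3
step 7: acc = 22
step 8: acc = 29
step 9: acc = 31
The first disagreement with the trace is at step 8, where the value should be acc = 29.

step 8, acc = 29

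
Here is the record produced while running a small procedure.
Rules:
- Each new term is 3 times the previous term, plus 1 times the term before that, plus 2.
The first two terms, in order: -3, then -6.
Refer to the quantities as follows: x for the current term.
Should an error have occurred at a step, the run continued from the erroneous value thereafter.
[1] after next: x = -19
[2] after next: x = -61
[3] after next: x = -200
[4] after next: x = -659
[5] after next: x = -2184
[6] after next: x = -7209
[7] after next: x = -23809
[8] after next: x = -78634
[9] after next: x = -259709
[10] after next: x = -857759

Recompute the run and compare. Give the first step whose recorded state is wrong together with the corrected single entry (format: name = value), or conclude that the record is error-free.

step 5, x = -2175

Recomputing the run from the initial state:
step 1: x = -19
step 2: x = -61
step 3: x = -200
step 4: x = -659
step 5: x = -2175
step 6: x = -7182
step 7: x = -23719
step 8: x = -78337
step 9: x = -258728
step 10: x = -854519
The first disagreement with the record is at step 5, where the value should be x = -2175.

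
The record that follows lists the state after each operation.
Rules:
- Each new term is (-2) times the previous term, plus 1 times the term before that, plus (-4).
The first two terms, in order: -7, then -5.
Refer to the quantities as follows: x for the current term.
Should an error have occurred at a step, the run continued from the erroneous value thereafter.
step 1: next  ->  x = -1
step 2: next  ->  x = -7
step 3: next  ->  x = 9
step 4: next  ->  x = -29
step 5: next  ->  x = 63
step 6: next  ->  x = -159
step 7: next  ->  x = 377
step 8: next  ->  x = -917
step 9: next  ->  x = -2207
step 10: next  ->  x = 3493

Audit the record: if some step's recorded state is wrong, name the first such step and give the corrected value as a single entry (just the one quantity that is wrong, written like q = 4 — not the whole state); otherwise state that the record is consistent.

step 1: x = -2*(-5) + (1)*(-7) + (-4) = -1 -> checks out
step 2: x = -2*(-1) + (1)*(-5) + (-4) = -7 -> no discrepancy
step 3: x = -2*(-7) + (1)*(-1) + (-4) = 9 -> matches
step 4: x = -2*(9) + (1)*(-7) + (-4) = -29 -> no discrepancy
step 5: x = -2*(-29) + (1)*(9) + (-4) = 63 -> in agreement
step 6: x = -2*(63) + (1)*(-29) + (-4) = -159 -> no discrepancy
step 7: x = -2*(-159) + (1)*(63) + (-4) = 377 -> matches
step 8: x = -2*(377) + (1)*(-159) + (-4) = -917 -> agrees with the record
step 9: x = -2*(-917) + (1)*(377) + (-4) = 2207 -> the entry is off here
Step 9 is the first one off; corrected, x = 2207.

step 9, x = 2207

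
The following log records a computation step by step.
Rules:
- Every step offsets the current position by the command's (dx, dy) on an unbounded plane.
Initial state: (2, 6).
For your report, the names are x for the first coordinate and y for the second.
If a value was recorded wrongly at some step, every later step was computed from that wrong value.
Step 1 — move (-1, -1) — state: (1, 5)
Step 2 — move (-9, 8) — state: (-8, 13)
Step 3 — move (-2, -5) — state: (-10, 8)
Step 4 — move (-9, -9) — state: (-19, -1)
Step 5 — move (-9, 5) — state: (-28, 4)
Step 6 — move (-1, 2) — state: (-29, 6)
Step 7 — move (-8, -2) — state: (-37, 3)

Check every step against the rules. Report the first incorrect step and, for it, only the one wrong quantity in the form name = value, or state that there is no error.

step 7, y = 4

Step 1: x = 2 + (-1) = 1, y = 6 + (-1) = 5 — same as recorded.
Step 2: x = 1 + (-9) = -8, y = 5 + (8) = 13 — in agreement.
Step 3: x = -8 + (-2) = -10, y = 13 + (-5) = 8 — consistent with the log.
Step 4: x = -10 + (-9) = -19, y = 8 + (-9) = -1 — checks out.
Step 5: x = -19 + (-9) = -28, y = -1 + (5) = 4 — agrees with the log.
Step 6: x = -28 + (-1) = -29, y = 4 + (2) = 6 — confirmed correct.
Step 7: x = -29 + (-8) = -37, y = 6 + (-2) = 4 — this is not what the log shows.
That makes step 7 the first incorrect line — y = 4 is what it should show.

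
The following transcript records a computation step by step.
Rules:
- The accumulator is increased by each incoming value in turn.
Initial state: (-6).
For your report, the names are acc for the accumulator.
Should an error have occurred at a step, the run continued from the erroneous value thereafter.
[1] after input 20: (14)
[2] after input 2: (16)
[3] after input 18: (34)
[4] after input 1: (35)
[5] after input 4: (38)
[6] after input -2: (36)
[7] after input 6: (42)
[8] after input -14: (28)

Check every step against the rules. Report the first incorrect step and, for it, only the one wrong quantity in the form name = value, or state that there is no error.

step 5, acc = 39

1. acc = -6 + 20 = 14 (matches)
2. acc = 14 + 2 = 16 (agrees with the transcript)
3. acc = 16 + 18 = 34 (checks out)
4. acc = 34 + 1 = 35 (in agreement)
5. acc = 35 + 4 = 39 (the recorded entry deviates here)
First deviation found at step 5; the corrected entry is acc = 39.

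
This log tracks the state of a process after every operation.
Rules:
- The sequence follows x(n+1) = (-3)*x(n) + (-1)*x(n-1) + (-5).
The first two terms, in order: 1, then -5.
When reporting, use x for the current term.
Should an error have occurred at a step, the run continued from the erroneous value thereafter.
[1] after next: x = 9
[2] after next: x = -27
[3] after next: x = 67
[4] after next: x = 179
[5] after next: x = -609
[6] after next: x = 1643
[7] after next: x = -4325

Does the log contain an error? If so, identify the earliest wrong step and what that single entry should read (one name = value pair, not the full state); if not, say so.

step 4, x = -179

1. x = -3*(-5) + (-1)*(1) + (-5) = 9 (checks out)
2. x = -3*(9) + (-1)*(-5) + (-5) = -27 (consistent with the log)
3. x = -3*(-27) + (-1)*(9) + (-5) = 67 (no discrepancy)
4. x = -3*(67) + (-1)*(-27) + (-5) = -179 (first mismatch against the log)
The earliest wrong entry is at step 4: it should read x = -179.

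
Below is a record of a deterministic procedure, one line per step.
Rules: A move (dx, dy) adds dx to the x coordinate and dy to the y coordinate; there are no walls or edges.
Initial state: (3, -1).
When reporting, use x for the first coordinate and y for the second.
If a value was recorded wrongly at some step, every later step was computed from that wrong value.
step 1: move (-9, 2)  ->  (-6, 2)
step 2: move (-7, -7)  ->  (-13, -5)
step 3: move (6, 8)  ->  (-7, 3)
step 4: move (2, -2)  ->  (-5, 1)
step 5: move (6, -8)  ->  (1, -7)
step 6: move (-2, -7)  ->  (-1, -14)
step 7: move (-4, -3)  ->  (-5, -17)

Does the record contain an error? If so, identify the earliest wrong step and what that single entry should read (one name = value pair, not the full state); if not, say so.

step 1, y = 1

Step 1: x = 3 + (-9) = -6, y = -1 + (2) = 1 — the entry is off here.
The audit stops at step 1: the recorded entry is wrong and should be y = 1.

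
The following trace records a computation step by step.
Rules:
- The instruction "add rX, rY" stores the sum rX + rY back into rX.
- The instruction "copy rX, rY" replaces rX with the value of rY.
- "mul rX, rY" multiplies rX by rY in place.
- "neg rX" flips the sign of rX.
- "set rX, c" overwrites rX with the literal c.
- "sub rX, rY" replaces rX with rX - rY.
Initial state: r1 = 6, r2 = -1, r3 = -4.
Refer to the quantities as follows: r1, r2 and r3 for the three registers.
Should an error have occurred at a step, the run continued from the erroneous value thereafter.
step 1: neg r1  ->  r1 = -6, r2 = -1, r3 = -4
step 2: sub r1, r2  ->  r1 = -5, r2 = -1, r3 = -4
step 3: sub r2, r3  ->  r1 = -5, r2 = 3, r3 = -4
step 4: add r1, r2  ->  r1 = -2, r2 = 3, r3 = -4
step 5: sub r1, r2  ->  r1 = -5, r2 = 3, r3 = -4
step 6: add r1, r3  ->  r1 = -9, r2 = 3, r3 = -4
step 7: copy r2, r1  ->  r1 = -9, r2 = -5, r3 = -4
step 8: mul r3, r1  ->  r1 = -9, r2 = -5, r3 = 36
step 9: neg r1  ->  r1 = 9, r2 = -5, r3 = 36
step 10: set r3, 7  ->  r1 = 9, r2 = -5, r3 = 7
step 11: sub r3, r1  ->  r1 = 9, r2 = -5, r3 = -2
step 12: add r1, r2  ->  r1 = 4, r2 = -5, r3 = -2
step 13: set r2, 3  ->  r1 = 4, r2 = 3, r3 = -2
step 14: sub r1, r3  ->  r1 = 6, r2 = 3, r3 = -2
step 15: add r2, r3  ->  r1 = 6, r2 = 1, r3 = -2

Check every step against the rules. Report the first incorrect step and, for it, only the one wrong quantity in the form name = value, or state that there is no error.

step 7, r2 = -9

Step 1: r1 = -(6) = -6 — agrees with the trace.
Step 2: r1 = -6 - -1 = -5 — in agreement.
Step 3: r2 = -1 - -4 = 3 — same as recorded.
Step 4: r1 = -5 + 3 = -2 — matches.
Step 5: r1 = -2 - 3 = -5 — matches.
Step 6: r1 = -5 + -4 = -9 — in agreement.
Step 7: r2 = -9 — a discrepancy with the trace.
The audit stops at step 7: the recorded entry is wrong and should be r2 = -9.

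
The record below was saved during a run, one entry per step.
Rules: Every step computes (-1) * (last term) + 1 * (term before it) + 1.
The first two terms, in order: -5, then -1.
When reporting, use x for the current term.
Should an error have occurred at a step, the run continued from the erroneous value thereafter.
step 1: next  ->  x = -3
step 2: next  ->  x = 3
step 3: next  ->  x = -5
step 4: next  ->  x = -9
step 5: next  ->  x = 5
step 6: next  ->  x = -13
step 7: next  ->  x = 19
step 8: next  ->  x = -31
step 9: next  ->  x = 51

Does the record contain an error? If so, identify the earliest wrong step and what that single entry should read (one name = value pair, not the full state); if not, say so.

Recomputing the run from the initial state:
step 1: x = -3
step 2: x = 3
step 3: x = -5
step 4: x = 9
step 5: x = -13
step 6: x = 23
step 7: x = -35
step 8: x = 59
step 9: x = -93
The first disagreement with the record is at step 4, where the value should be x = 9.

step 4, x = 9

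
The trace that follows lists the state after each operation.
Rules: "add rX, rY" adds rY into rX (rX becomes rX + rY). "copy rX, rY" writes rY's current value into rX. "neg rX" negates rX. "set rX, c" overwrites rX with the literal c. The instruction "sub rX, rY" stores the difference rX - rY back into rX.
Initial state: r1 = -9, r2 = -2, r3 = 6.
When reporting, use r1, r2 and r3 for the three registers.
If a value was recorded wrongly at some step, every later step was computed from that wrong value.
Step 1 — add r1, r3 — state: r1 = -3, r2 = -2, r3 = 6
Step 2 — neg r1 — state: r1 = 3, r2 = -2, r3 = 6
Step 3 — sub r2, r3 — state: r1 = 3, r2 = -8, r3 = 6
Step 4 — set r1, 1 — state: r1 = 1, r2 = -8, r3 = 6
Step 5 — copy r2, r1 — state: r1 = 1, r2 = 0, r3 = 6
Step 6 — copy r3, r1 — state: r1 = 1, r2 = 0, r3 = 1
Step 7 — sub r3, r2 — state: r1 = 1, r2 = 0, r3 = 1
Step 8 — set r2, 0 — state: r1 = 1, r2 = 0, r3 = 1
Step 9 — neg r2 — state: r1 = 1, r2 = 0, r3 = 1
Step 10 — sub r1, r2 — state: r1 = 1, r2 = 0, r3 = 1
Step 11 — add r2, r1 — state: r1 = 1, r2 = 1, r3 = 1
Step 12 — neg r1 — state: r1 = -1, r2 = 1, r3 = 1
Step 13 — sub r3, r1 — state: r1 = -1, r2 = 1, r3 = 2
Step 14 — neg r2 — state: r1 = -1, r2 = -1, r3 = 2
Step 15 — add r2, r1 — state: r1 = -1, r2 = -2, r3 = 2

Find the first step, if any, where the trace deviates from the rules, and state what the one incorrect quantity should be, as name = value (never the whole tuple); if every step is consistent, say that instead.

1. r1 = -9 + 6 = -3 (checks out)
2. r1 = -(-3) = 3 (agrees with the trace)
3. r2 = -2 - 6 = -8 (consistent with the trace)
4. r1 = 1 (same as recorded)
5. r2 = 1 (the recorded entry deviates here)
That makes step 5 the first incorrect line — r2 = 1 is what it should show.

step 5, r2 = 1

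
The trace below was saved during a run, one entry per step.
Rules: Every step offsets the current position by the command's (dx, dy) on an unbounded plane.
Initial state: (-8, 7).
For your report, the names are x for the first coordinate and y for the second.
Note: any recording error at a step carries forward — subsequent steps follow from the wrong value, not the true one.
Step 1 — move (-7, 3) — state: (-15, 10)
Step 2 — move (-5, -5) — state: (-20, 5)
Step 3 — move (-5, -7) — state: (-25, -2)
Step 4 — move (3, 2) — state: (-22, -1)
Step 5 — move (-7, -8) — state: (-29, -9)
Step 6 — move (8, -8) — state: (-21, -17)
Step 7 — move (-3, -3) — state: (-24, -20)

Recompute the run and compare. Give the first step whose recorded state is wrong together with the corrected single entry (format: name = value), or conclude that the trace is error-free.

step 4, y = 0

step 1: x = -8 + (-7) = -15, y = 7 + (3) = 10 -> exactly as logged
step 2: x = -15 + (-5) = -20, y = 10 + (-5) = 5 -> verified
step 3: x = -20 + (-5) = -25, y = 5 + (-7) = -2 -> matches
step 4: x = -25 + (3) = -22, y = -2 + (2) = 0 -> first mismatch against the trace
The earliest wrong entry is at step 4: it should read y = 0.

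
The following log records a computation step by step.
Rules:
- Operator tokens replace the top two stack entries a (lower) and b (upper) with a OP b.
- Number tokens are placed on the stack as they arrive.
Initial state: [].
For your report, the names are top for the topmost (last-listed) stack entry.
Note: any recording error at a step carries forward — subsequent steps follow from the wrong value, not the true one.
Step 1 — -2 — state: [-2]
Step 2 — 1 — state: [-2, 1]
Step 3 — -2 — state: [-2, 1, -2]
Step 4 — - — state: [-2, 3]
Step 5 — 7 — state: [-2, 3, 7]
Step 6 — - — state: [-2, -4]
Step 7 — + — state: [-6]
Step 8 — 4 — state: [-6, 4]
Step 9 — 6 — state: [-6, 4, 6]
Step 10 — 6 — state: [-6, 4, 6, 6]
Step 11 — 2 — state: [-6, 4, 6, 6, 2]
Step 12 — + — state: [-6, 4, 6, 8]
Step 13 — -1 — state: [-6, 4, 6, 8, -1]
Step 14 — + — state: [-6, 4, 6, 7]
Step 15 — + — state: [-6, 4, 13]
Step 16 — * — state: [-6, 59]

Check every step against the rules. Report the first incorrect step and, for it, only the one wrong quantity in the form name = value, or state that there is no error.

Recomputing the run from the initial state:
step 1: [-2]
step 2: [-2, 1]
step 3: [-2, 1, -2]
step 4: [-2, 3]
step 5: [-2, 3, 7]
step 6: [-2, -4]
step 7: [-6]
step 8: [-6, 4]
step 9: [-6, 4, 6]
step 10: [-6, 4, 6, 6]
step 11: [-6, 4, 6, 6, 2]
step 12: [-6, 4, 6, 8]
step 13: [-6, 4, 6, 8, -1]
step 14: [-6, 4, 6, 7]
step 15: [-6, 4, 13]
step 16: [-6, 52]
The first disagreement with the log is at step 16, where the value should be top = 52.

step 16, top = 52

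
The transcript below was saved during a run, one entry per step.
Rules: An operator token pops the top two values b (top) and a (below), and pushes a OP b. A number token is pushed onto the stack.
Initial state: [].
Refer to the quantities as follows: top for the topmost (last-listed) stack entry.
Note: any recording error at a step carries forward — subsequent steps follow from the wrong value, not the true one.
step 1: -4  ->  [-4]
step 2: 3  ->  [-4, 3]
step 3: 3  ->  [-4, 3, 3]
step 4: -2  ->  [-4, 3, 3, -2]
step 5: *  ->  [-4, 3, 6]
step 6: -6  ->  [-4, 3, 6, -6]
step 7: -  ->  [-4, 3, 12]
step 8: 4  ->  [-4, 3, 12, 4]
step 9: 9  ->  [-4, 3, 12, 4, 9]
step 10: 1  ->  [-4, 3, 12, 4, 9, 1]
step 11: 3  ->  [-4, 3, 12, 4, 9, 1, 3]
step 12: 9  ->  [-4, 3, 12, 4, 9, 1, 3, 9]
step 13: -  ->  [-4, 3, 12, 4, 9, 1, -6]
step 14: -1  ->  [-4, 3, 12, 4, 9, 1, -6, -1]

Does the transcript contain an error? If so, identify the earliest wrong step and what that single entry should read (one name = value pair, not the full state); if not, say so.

Step 1: push -4: top = -4 — no discrepancy.
Step 2: push 3: top = 3 — no discrepancy.
Step 3: push 3: top = 3 — checks out.
Step 4: push -2: top = -2 — verified.
Step 5: 3 * -2 = -6 — the transcript has a different value.
The audit stops at step 5: the recorded entry is wrong and should be top = -6.

step 5, top = -6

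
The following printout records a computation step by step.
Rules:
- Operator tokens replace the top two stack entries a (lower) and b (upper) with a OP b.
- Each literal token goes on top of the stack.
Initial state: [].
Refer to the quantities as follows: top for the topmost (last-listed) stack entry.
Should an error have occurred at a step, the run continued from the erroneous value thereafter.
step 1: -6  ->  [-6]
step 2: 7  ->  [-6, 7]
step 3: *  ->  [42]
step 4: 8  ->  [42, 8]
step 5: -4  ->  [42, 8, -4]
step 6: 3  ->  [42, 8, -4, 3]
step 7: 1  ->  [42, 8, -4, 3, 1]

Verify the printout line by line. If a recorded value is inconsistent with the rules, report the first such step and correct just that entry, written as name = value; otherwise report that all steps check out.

Recomputing the run from the initial state:
step 1: [-6]
step 2: [-6, 7]
step 3: [-42]
step 4: [-42, 8]
step 5: [-42, 8, -4]
step 6: [-42, 8, -4, 3]
step 7: [-42, 8, -4, 3, 1]
The first disagreement with the printout is at step 3, where the value should be top = -42.

step 3, top = -42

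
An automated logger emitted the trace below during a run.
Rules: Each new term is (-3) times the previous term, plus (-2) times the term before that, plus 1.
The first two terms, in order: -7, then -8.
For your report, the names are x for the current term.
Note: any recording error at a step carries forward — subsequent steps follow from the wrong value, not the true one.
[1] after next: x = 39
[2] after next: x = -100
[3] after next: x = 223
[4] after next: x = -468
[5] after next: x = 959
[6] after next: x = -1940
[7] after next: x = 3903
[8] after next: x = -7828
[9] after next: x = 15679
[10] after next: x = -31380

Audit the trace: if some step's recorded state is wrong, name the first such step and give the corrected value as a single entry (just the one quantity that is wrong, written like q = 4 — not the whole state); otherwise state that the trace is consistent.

no error

Step 1: x = -3*(-8) + (-2)*(-7) + (1) = 39 — consistent with the trace.
Step 2: x = -3*(39) + (-2)*(-8) + (1) = -100 — no discrepancy.
Step 3: x = -3*(-100) + (-2)*(39) + (1) = 223 — confirmed correct.
Step 4: x = -3*(223) + (-2)*(-100) + (1) = -468 — consistent with the trace.
Step 5: x = -3*(-468) + (-2)*(223) + (1) = 959 — matches.
Step 6: x = -3*(959) + (-2)*(-468) + (1) = -1940 — consistent with the trace.
Step 7: x = -3*(-1940) + (-2)*(959) + (1) = 3903 — in agreement.
Step 8: x = -3*(3903) + (-2)*(-1940) + (1) = -7828 — confirmed correct.
Step 9: x = -3*(-7828) + (-2)*(3903) + (1) = 15679 — checks out.
Step 10: x = -3*(15679) + (-2)*(-7828) + (1) = -31380 — same as recorded.
No step deviates from the rules.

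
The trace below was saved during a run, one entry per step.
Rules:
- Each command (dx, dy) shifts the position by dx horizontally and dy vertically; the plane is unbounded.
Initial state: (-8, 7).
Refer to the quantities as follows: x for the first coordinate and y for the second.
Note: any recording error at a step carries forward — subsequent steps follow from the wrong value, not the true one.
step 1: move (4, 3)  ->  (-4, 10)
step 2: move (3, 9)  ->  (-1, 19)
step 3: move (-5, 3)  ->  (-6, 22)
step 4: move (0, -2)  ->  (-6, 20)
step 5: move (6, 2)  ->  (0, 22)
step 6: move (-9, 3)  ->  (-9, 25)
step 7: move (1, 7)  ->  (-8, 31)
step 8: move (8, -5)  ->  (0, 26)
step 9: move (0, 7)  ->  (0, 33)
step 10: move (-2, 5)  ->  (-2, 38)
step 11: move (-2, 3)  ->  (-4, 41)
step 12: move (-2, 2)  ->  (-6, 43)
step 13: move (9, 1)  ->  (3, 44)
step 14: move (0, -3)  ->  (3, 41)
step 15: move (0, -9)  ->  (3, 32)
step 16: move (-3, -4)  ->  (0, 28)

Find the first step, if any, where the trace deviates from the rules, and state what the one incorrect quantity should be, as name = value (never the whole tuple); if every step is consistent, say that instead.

step 7, y = 32

1. x = -8 + (4) = -4, y = 7 + (3) = 10 (confirmed correct)
2. x = -4 + (3) = -1, y = 10 + (9) = 19 (same as recorded)
3. x = -1 + (-5) = -6, y = 19 + (3) = 22 (confirmed correct)
4. x = -6 + (0) = -6, y = 22 + (-2) = 20 (agrees with the trace)
5. x = -6 + (6) = 0, y = 20 + (2) = 22 (agrees with the trace)
6. x = 0 + (-9) = -9, y = 22 + (3) = 25 (verified)
7. x = -9 + (1) = -8, y = 25 + (7) = 32 (the trace disagrees here)
Step 7 is the first one off; corrected, y = 32.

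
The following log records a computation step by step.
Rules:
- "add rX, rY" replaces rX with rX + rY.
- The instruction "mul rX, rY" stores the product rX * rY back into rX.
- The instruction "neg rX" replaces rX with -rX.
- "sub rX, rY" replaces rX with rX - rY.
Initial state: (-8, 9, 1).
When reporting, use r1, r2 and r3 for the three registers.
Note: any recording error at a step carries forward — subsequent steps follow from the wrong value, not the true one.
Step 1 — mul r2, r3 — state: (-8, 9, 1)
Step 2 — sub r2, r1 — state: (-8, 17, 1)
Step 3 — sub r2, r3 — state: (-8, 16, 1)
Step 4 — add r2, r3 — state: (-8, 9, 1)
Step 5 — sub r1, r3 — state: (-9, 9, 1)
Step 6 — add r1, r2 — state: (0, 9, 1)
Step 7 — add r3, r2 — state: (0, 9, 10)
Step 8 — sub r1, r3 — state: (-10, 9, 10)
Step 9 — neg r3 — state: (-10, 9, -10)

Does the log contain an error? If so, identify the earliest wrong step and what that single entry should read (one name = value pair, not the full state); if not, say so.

step 4, r2 = 17

Step 1: r2 = 9 * 1 = 9 — matches.
Step 2: r2 = 9 - -8 = 17 — matches.
Step 3: r2 = 17 - 1 = 16 — verified.
Step 4: r2 = 16 + 1 = 17 — a discrepancy with the log.
Step 4 is the first one off; corrected, r2 = 17.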